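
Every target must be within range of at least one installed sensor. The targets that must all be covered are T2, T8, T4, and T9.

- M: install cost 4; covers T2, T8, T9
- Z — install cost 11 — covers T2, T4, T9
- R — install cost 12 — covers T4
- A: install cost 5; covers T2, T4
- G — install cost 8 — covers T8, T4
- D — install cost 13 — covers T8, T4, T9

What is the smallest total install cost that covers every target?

Choose M and A: together they cover T2, T8, T4, T9 — every target.
Total install cost: 4 + 5 = 9.
No cover costs less than 9.

9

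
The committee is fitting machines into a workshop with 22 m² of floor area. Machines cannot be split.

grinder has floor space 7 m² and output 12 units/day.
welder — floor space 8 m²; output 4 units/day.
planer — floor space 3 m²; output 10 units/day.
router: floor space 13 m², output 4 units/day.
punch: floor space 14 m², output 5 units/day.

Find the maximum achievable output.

26

Allowing fractional choices, the relaxed optimum would be about 27.4, but machines are indivisible.
grinder + welder + planer: floor space 7 + 8 + 3 = 18 ≤ 22, output 12 + 4 + 10 = 26.
grinder + punch: floor space 7 + 14 = 21 ≤ 22, output 12 + 5 = 17.
grinder + planer: floor space 7 + 3 = 10 ≤ 22, output 12 + 10 = 22.
Best is grinder, welder, and planer with total output 26.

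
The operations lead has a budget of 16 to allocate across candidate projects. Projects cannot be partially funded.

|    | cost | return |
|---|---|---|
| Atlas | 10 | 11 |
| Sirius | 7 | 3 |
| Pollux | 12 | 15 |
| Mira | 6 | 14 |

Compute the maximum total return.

Atlas + Mira: cost 10 + 6 = 16 ≤ 16, return 11 + 14 = 25.
Sirius + Mira: cost 7 + 6 = 13 ≤ 16, return 3 + 14 = 17.
Best is Atlas and Mira with total return 25.

25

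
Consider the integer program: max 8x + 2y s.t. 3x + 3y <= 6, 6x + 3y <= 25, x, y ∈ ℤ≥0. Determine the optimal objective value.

(x,y)=(2,0): 3·2+3·0=6≤6, 6·2+3·0=12≤25, objective 16.
(x,y)=(1,1): 3·1+3·1=6≤6, 6·1+3·1=9≤25, objective 10.
(x,y)=(1,0): 3·1+3·0=3≤6, 6·1+3·0=6≤25, objective 8.
No feasible integer point exceeds 16.

16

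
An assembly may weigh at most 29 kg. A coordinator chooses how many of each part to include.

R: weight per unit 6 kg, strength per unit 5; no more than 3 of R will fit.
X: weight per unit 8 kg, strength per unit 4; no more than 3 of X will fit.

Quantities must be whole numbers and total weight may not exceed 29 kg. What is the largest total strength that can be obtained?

19

Take 3×R and 1×X: weight 26 ≤ 29, strength 3·5 + 1·4 = 19.
R has the best ratio (5/6) and is taken to its limit of 3; remaining capacity is filled optimally with the others.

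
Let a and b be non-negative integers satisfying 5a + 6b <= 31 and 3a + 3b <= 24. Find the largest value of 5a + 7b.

(a,b)=(0,5): 5·0+6·5=30≤31, 3·0+3·5=15≤24, objective 35.
(a,b)=(1,4): 5·1+6·4=29≤31, 3·1+3·4=15≤24, objective 33.
(a,b)=(0,4): 5·0+6·4=24≤31, 3·0+3·4=12≤24, objective 28.
No feasible integer point exceeds 35.

35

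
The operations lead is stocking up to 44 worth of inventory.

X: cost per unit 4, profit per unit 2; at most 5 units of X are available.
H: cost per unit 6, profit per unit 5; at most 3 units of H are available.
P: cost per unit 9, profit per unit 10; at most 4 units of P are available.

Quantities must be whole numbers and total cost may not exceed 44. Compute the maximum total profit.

Take 1×H and 4×P: cost 42 ≤ 44, profit 1·5 + 4·10 = 45.
P has the best ratio (10/9) and is taken to its limit of 4; remaining capacity is filled optimally with the others.

45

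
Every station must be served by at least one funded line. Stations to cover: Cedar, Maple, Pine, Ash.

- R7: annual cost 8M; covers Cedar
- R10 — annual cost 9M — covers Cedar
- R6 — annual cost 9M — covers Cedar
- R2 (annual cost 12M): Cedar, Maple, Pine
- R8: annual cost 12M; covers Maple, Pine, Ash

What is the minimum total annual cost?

20

The greedy cost-per-new-station heuristic would pick R2 and R8 for 24, but a cheaper cover exists.
Choose R7 and R8: together they cover Cedar, Maple, Pine, Ash — every station.
Total annual cost: 8 + 12 = 20.
No cover costs less than 20.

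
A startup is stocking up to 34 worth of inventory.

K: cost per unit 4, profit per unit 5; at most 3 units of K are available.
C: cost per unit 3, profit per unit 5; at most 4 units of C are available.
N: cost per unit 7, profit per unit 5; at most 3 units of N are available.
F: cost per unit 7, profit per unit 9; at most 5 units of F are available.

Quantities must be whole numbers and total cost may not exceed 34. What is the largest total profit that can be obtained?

48

C has the best ratio (5/3); taking only C gives at most 4×5 = 20 (stopped by the supply cap of 4).
Mixing does better — 2×K, 4×C, and 2×F: cost 34 ≤ 34, profit 2·5 + 4·5 + 2·9 = 48.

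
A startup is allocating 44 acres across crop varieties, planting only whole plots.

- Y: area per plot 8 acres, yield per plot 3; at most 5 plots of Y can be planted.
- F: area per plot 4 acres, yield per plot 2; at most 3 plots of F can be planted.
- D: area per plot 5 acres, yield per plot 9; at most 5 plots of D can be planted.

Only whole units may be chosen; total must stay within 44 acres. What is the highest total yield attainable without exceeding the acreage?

This is a bounded integer knapsack.
D has the best ratio (9/5); taking only D gives at most 5×9 = 45 (stopped by the supply cap of 5).
Mixing does better — 1×Y, 2×F, and 5×D: area 41 ≤ 44, yield 1·3 + 2·2 + 5·9 = 52.

52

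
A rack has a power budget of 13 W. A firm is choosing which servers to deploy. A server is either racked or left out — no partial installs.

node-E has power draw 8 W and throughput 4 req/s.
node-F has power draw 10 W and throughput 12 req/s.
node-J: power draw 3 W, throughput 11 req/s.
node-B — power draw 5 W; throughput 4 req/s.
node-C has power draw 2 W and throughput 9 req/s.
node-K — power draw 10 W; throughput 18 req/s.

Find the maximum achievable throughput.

29

node-J + node-K: power draw 3 + 10 = 13 ≤ 13, throughput 11 + 18 = 29.
node-J + node-B + node-C: power draw 3 + 5 + 2 = 10 ≤ 13, throughput 11 + 4 + 9 = 24.
node-C + node-K: power draw 2 + 10 = 12 ≤ 13, throughput 9 + 18 = 27.
Best is node-J and node-K with total throughput 29.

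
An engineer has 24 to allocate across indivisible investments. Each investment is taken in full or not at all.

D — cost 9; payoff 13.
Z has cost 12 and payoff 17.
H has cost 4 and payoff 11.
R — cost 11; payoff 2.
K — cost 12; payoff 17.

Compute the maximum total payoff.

34

Allowing fractional choices, the relaxed optimum would be about 39.6, but investments are indivisible.
D + K: cost 9 + 12 = 21 ≤ 24, payoff 13 + 17 = 30.
Z + K: cost 12 + 12 = 24 ≤ 24, payoff 17 + 17 = 34.
D + Z: cost 9 + 12 = 21 ≤ 24, payoff 13 + 17 = 30.
Best is Z and K with total payoff 34.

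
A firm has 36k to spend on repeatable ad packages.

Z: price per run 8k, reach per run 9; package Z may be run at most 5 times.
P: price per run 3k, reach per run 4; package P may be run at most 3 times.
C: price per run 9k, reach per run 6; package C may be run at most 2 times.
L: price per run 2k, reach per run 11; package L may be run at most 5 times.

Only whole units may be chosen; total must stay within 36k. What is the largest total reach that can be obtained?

Take 2×Z, 3×P, and 5×L: price 35 ≤ 36, reach 2·9 + 3·4 + 5·11 = 85.
L has the best ratio (11/2) and is taken to its limit of 5; remaining capacity is filled optimally with the others.

85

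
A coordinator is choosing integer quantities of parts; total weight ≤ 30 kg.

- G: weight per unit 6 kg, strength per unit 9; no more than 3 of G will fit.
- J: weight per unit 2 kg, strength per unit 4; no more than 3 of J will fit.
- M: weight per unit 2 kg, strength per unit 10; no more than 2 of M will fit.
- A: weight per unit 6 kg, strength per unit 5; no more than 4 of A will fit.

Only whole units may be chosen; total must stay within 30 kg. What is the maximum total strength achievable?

59

This is a bounded integer knapsack.
M has the best ratio (10/2); taking only M gives at most 2×10 = 20 (stopped by the supply cap of 2).
Mixing does better — 3×G, 3×J, and 2×M: weight 28 ≤ 30, strength 3·9 + 3·4 + 2·10 = 59.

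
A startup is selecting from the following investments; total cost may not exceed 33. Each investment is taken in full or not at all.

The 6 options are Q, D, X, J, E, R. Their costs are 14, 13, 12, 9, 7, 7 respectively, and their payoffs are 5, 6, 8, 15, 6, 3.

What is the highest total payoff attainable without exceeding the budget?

This is a 0-1 knapsack instance.
Allowing fractional choices, the relaxed optimum would be about 31.3, but investments are indivisible.
X + J + E: cost 12 + 9 + 7 = 28 ≤ 33, payoff 8 + 15 + 6 = 29.
D + J + E: cost 13 + 9 + 7 = 29 ≤ 33, payoff 6 + 15 + 6 = 27.
X + J + R: cost 12 + 9 + 7 = 28 ≤ 33, payoff 8 + 15 + 3 = 26.
Best is X, J, and E with total payoff 29.

29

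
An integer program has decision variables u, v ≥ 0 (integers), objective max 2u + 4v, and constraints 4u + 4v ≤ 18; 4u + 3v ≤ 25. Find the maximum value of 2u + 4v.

16

The continuous relaxation peaks at (0, 4.5) with value 18.00; rounding to a feasible lattice point costs some objective.
(u,v)=(0,4): 4·0+4·4=16≤18, 4·0+3·4=12≤25, objective 16.
(u,v)=(1,3): 4·1+4·3=16≤18, 4·1+3·3=13≤25, objective 14.
The best lattice point is (0,4), giving 16.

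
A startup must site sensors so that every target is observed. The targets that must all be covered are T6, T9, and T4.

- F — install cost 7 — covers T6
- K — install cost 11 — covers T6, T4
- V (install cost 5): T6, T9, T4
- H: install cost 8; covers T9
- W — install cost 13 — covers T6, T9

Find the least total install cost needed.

This is a weighted set-cover instance.
V alone covers T6, T9, T4 — every target.
Total install cost: 5.

5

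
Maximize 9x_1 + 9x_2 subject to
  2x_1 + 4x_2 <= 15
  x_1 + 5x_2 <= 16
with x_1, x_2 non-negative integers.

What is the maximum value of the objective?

63

(x_1,x_2)=(7,0): 2·7+4·0=14≤15, 1·7+5·0=7≤16, objective 63.
(x_1,x_2)=(6,0): 2·6+4·0=12≤15, 1·6+5·0=6≤16, objective 54.
No feasible integer point exceeds 63.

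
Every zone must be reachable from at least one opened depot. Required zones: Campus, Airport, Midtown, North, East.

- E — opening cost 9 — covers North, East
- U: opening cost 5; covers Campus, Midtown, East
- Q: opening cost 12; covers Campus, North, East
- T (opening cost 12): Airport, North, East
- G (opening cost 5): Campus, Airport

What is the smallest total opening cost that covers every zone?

The greedy cost-per-new-zone heuristic would pick U, G, and E for 19, but a cheaper cover exists.
Choose U and T: together they cover Campus, Airport, Midtown, North, East — every zone.
Total opening cost: 5 + 12 = 17.
No cover costs less than 17.

17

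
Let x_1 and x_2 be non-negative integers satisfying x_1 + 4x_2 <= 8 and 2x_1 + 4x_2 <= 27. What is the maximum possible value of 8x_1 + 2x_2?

64

(x_1,x_2)=(8,0): 1·8+4·0=8≤8, 2·8+4·0=16≤27, objective 64.
(x_1,x_2)=(7,0): 1·7+4·0=7≤8, 2·7+4·0=14≤27, objective 56.
Maximum is 64 at (x_1,x_2)=(8,0).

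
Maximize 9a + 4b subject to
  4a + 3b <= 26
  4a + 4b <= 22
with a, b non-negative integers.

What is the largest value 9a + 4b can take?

45

Relaxing integrality, the LP optimum is 49.50 at (a,b) = (5.5, 0), which is not an integer point.
(a,b)=(5,0): 4·5+3·0=20≤26, 4·5+4·0=20≤22, objective 45.
(a,b)=(4,1): 4·4+3·1=19≤26, 4·4+4·1=20≤22, objective 40.
The best lattice point is (5,0), giving 45.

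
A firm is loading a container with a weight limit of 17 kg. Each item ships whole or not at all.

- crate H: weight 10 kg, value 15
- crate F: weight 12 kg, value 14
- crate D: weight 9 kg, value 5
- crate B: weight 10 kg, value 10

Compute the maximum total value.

This is an integer program with binary decision variables.
crate F: weight 12 ≤ 17, value 14.
crate B: weight 10 ≤ 17, value 10.
crate H: weight 10 ≤ 17, value 15.
Best is crate H with total value 15.

15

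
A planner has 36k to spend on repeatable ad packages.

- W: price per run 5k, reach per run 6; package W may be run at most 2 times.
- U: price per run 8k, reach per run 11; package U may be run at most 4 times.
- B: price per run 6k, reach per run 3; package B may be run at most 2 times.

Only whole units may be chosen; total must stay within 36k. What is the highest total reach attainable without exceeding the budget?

45

Take 2×W and 3×U: price 34 ≤ 36, reach 2·6 + 3·11 = 45.
No other integer combination yields more.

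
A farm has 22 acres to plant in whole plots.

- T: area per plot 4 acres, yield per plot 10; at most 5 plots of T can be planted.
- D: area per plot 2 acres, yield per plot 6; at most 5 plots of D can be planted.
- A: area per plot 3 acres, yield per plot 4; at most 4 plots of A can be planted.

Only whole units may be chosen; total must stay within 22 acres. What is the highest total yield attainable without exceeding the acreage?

60

Take 3×T and 5×D: area 22 ≤ 22, yield 3·10 + 5·6 = 60.
D has the best ratio (6/2) and is taken to its limit of 5; remaining capacity is filled optimally with the others.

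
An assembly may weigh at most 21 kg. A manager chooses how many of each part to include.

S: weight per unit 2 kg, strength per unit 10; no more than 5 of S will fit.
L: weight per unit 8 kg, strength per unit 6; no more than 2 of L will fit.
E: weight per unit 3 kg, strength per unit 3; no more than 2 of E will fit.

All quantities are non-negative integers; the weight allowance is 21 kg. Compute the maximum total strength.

Take 5×S, 1×L, and 1×E: weight 21 ≤ 21, strength 5·10 + 1·6 + 1·3 = 59.
S has the best ratio (10/2) and is taken to its limit of 5; remaining capacity is filled optimally with the others.

59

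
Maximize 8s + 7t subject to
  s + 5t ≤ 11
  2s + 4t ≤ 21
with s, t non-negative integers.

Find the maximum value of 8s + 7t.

80

The continuous relaxation peaks at (10.5, 0) with value 84.00; rounding to a feasible lattice point costs some objective.
(s,t)=(10,0): 1·10+5·0=10≤11, 2·10+4·0=20≤21, objective 80.
(s,t)=(9,0): 1·9+5·0=9≤11, 2·9+4·0=18≤21, objective 72.
No feasible integer point exceeds 80.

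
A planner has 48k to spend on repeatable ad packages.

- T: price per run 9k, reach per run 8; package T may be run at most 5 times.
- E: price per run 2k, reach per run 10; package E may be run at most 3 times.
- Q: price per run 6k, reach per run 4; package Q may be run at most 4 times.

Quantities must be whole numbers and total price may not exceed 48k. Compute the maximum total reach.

This is a bounded integer knapsack.
4×T, 3×E, and 1×Q: price 48 ≤ 48, reach 4·8 + 3·10 + 1·4 = 66.
2×T, 3×E, and 4×Q: price 48 ≤ 48, reach 2·8 + 3·10 + 4·4 = 62.
Best is 66.

66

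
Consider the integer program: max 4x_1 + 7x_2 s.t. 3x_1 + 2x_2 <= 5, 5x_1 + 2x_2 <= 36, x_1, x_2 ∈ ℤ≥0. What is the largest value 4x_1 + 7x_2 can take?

14

Relaxing integrality, the LP optimum is 17.50 at (x_1,x_2) = (0, 2.5), which is not an integer point.
(x_1,x_2)=(0,2): 3·0+2·2=4≤5, 5·0+2·2=4≤36, objective 14.
(x_1,x_2)=(1,1): 3·1+2·1=5≤5, 5·1+2·1=7≤36, objective 11.
No feasible integer point exceeds 14.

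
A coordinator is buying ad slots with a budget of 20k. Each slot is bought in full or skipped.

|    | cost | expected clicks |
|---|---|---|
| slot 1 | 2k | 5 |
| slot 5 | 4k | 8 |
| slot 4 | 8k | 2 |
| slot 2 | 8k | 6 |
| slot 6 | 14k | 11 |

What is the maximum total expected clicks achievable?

24

Treat it as a binary knapsack problem.
Take slot 1, slot 5, and slot 6: cost 2 + 4 + 14 = 20 ≤ 20, expected clicks 5 + 8 + 11 = 24.
No other feasible combination does better.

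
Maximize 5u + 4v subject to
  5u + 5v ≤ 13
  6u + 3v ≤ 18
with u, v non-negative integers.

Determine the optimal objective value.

10

Relaxing integrality, the LP optimum is 13.00 at (u,v) = (2.6, 0), which is not an integer point.
(u,v)=(2,0): 5·2+5·0=10≤13, 6·2+3·0=12≤18, objective 10.
(u,v)=(1,1): 5·1+5·1=10≤13, 6·1+3·1=9≤18, objective 9.
Maximum is 10 at (u,v)=(2,0).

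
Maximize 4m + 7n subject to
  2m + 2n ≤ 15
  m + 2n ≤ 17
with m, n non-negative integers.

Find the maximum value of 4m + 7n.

The continuous relaxation peaks at (0, 7.5) with value 52.50; rounding to a feasible lattice point costs some objective.
(m,n)=(0,7): 2·0+2·7=14≤15, 1·0+2·7=14≤17, objective 49.
(m,n)=(1,6): 2·1+2·6=14≤15, 1·1+2·6=13≤17, objective 46.
Maximum is 49 at (m,n)=(0,7).

49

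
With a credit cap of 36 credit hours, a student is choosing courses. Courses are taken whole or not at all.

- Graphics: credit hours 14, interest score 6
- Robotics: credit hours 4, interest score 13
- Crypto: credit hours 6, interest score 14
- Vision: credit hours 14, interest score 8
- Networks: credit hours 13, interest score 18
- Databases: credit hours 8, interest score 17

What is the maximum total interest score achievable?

Allowing fractional choices, the relaxed optimum would be about 64.9, but courses are indivisible.
Robotics + Crypto + Networks + Databases: credit hours 4 + 6 + 13 + 8 = 31 ≤ 36, interest score 13 + 14 + 18 + 17 = 62.
Graphics + Robotics + Crypto + Databases: credit hours 14 + 4 + 6 + 8 = 32 ≤ 36, interest score 6 + 13 + 14 + 17 = 50.
Robotics + Crypto + Vision + Databases: credit hours 4 + 6 + 14 + 8 = 32 ≤ 36, interest score 13 + 14 + 8 + 17 = 52.
Best is Robotics, Crypto, Networks, and Databases with total interest score 62.

62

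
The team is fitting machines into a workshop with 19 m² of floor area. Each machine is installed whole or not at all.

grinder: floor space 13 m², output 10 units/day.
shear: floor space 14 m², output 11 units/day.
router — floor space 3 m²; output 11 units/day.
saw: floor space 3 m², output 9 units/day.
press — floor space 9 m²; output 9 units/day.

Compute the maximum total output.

shear + router: floor space 14 + 3 = 17 ≤ 19, output 11 + 11 = 22.
router + saw + press: floor space 3 + 3 + 9 = 15 ≤ 19, output 11 + 9 + 9 = 29.
grinder + router + saw: floor space 13 + 3 + 3 = 19 ≤ 19, output 10 + 11 + 9 = 30.
Best is grinder, router, and saw with total output 30.

30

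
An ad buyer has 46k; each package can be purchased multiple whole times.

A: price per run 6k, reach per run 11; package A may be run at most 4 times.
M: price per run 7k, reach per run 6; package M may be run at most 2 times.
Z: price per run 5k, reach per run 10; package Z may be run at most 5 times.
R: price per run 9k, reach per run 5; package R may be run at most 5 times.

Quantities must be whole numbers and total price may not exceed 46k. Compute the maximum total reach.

84

3×A and 5×Z: price 43 ≤ 46, reach 3·11 + 5·10 = 83.
4×A and 4×Z: price 44 ≤ 46, reach 4·11 + 4·10 = 84.
Best is 84.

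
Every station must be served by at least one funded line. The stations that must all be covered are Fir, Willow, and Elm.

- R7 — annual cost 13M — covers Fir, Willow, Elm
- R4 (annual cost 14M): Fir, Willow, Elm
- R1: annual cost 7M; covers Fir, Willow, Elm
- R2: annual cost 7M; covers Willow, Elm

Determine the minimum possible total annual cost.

This is an integer covering problem.
R1 alone covers Fir, Willow, Elm — every station.
Total annual cost: 7.
No cover costs less than 7.

7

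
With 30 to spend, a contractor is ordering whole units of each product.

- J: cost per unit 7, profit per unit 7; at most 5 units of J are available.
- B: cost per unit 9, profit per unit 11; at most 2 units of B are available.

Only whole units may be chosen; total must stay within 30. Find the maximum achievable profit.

32

1×J and 2×B: cost 25 ≤ 30, profit 1·7 + 2·11 = 29.
3×J and 1×B: cost 30 ≤ 30, profit 3·7 + 1·11 = 32.
Best is 32.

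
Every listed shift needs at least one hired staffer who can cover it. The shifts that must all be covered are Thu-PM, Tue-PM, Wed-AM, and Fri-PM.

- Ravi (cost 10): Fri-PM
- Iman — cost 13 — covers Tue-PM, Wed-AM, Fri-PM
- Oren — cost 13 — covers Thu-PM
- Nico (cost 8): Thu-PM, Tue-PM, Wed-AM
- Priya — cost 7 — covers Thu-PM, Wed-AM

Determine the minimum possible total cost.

18

Choose Ravi and Nico: together they cover Thu-PM, Tue-PM, Wed-AM, Fri-PM — every shift.
Total cost: 10 + 8 = 18.
No cover costs less than 18.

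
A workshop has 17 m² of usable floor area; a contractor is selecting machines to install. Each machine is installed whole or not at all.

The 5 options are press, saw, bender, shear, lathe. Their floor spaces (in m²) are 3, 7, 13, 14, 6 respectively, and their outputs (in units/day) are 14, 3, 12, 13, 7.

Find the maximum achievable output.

27

This is an integer program with binary decision variables.
Allowing fractional choices, the relaxed optimum would be about 28.4, but machines are indivisible.
press + bender: floor space 3 + 13 = 16 ≤ 17, output 14 + 12 = 26.
press + shear: floor space 3 + 14 = 17 ≤ 17, output 14 + 13 = 27.
press + saw + lathe: floor space 3 + 7 + 6 = 16 ≤ 17, output 14 + 3 + 7 = 24.
Best is press and shear with total output 27.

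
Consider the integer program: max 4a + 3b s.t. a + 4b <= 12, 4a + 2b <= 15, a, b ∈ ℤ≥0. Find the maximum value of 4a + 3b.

(a,b)=(3,1): 1·3+4·1=7≤12, 4·3+2·1=14≤15, objective 15.
(a,b)=(2,2): 1·2+4·2=10≤12, 4·2+2·2=12≤15, objective 14.
(a,b)=(3,0): 1·3+4·0=3≤12, 4·3+2·0=12≤15, objective 12.
The best lattice point is (3,1), giving 15.

15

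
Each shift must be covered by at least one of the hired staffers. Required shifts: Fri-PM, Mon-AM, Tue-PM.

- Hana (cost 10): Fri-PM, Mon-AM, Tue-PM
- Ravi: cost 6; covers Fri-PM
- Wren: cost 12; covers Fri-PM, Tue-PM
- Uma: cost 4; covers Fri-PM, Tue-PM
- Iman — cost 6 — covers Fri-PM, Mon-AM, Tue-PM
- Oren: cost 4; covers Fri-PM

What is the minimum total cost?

6

Iman alone covers Fri-PM, Mon-AM, Tue-PM — every shift.
Total cost: 6.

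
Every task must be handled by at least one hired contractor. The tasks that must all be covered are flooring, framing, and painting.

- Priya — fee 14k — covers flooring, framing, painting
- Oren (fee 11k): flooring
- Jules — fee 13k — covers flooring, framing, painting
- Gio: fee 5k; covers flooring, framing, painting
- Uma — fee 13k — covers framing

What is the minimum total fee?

5

Gio alone covers flooring, framing, painting — every task.
Total fee: 5.
No cover costs less than 5.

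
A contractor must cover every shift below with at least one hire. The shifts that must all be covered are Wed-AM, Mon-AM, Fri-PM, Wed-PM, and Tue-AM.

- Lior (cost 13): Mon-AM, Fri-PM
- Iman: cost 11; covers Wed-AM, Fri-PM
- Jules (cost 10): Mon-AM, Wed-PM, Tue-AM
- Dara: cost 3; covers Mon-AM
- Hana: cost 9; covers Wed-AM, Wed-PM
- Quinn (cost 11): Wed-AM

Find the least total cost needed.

The greedy cost-per-new-shift heuristic would pick Dara, Hana, Jules, and Iman for 33, but a cheaper cover exists.
Choose Iman and Jules: together they cover Wed-AM, Mon-AM, Fri-PM, Wed-PM, Tue-AM — every shift.
Total cost: 11 + 10 = 21.
No cover costs less than 21.

21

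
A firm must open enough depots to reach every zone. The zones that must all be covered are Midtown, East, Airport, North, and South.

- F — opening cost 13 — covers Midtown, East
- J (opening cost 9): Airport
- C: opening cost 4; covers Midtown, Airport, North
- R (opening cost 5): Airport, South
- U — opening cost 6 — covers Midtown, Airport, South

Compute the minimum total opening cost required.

22

Choose F, C, and R: together they cover Midtown, East, Airport, North, South — every zone.
Total opening cost: 13 + 4 + 5 = 22.
No cover costs less than 22.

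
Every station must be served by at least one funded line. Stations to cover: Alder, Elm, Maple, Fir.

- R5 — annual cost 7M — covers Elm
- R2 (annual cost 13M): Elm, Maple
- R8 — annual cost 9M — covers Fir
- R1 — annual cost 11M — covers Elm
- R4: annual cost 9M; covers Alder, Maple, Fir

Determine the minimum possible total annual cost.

16

Choose R5 and R4: together they cover Alder, Elm, Maple, Fir — every station.
Total annual cost: 7 + 9 = 16.
No cover costs less than 16.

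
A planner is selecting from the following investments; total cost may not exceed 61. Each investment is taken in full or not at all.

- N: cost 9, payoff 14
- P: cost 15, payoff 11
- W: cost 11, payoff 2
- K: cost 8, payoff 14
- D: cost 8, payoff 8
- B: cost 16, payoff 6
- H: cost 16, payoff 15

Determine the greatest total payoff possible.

62

Take N, P, K, D, and H: cost 9 + 15 + 8 + 8 + 16 = 56 ≤ 61, payoff 14 + 11 + 14 + 8 + 15 = 62.
No other feasible combination does better.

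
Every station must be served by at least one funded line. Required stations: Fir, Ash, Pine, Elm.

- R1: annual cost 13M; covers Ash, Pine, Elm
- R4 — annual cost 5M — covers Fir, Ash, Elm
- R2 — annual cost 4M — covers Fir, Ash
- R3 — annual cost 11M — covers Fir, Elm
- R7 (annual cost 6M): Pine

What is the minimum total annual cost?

Choose R4 and R7: together they cover Fir, Ash, Pine, Elm — every station.
Total annual cost: 5 + 6 = 11.
No cover costs less than 11.

11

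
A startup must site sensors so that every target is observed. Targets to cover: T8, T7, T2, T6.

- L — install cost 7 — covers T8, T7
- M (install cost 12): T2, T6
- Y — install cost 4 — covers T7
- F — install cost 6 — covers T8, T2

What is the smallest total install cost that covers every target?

The greedy cost-per-new-target heuristic would pick F, Y, and M for 22, but a cheaper cover exists.
Choose L and M: together they cover T8, T7, T2, T6 — every target.
Total install cost: 7 + 12 = 19.
No cover costs less than 19.

19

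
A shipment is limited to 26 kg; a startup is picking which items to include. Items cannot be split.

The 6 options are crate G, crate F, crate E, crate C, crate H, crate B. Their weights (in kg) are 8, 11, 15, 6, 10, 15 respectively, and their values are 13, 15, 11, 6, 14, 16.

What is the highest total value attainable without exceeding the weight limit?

34

Allowing fractional choices, the relaxed optimum would be about 37.9, but items are indivisible.
crate G + crate F + crate C: weight 8 + 11 + 6 = 25 ≤ 26, value 13 + 15 + 6 = 34.
crate G + crate C + crate H: weight 8 + 6 + 10 = 24 ≤ 26, value 13 + 6 + 14 = 33.
crate F + crate B: weight 11 + 15 = 26 ≤ 26, value 15 + 16 = 31.
Best is crate G, crate F, and crate C with total value 34.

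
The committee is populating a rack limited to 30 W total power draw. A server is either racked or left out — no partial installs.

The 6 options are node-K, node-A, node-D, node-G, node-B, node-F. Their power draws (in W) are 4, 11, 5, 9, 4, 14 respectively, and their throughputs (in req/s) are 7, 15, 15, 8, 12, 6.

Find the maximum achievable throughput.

Allowing fractional choices, the relaxed optimum would be about 54.3, but servers are indivisible.
node-A + node-D + node-G + node-B: power draw 11 + 5 + 9 + 4 = 29 ≤ 30, throughput 15 + 15 + 8 + 12 = 50.
node-K + node-A + node-D + node-B: power draw 4 + 11 + 5 + 4 = 24 ≤ 30, throughput 7 + 15 + 15 + 12 = 49.
Best is node-A, node-D, node-G, and node-B with total throughput 50.

50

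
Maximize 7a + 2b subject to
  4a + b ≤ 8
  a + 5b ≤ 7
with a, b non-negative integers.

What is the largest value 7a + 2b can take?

(a,b)=(2,0): 4·2+1·0=8≤8, 1·2+5·0=2≤7, objective 14.
(a,b)=(1,1): 4·1+1·1=5≤8, 1·1+5·1=6≤7, objective 9.
(a,b)=(1,0): 4·1+1·0=4≤8, 1·1+5·0=1≤7, objective 7.
(a,b)=(0,1): 4·0+1·1=1≤8, 1·0+5·1=5≤7, objective 2.
No feasible integer point exceeds 14.

14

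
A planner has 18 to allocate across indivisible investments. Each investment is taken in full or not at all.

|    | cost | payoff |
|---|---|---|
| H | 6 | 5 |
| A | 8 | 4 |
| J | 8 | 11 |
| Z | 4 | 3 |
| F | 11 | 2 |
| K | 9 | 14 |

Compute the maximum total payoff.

This is a 0-1 knapsack instance.
J + K: cost 8 + 9 = 17 ≤ 18, payoff 11 + 14 = 25.
H + K: cost 6 + 9 = 15 ≤ 18, payoff 5 + 14 = 19.
H + J + Z: cost 6 + 8 + 4 = 18 ≤ 18, payoff 5 + 11 + 3 = 19.
Best is J and K with total payoff 25.

25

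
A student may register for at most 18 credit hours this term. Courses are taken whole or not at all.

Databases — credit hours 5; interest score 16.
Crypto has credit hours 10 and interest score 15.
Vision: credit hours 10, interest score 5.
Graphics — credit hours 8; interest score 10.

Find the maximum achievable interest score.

Take Databases and Crypto: credit hours 5 + 10 = 15 ≤ 18, interest score 16 + 15 = 31.
No other feasible combination does better.

31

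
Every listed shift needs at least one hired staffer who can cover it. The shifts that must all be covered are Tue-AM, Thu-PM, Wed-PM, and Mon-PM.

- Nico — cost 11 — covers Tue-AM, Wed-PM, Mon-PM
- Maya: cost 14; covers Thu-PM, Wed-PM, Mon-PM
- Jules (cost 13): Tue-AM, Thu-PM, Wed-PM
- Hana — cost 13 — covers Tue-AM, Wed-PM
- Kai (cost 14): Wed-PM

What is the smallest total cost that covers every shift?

This is an integer covering problem.
Choose Nico and Jules: together they cover Tue-AM, Thu-PM, Wed-PM, Mon-PM — every shift.
Total cost: 11 + 13 = 24.
No cover costs less than 24.

24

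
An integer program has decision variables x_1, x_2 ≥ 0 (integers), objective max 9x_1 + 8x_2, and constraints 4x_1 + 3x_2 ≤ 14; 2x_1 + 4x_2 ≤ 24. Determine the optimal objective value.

(x_1,x_2)=(2,2): 4·2+3·2=14≤14, 2·2+4·2=12≤24, objective 34.
(x_1,x_2)=(1,3): 4·1+3·3=13≤14, 2·1+4·3=14≤24, objective 33.
(x_1,x_2)=(0,4): 4·0+3·4=12≤14, 2·0+4·4=16≤24, objective 32.
Maximum is 34 at (x_1,x_2)=(2,2).

34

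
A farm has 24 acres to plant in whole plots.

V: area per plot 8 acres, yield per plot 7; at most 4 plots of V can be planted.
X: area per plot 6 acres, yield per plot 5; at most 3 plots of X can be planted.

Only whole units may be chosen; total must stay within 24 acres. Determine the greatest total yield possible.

This is a bounded integer knapsack.
Take 3×V: area 24 ≤ 24, yield 3·7 = 21.
No other integer combination yields more.

21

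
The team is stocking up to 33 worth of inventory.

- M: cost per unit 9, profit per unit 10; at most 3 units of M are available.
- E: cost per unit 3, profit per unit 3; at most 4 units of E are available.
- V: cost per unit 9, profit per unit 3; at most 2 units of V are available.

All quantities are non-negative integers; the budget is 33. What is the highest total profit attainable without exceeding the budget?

36

Take 3×M and 2×E: cost 33 ≤ 33, profit 3·10 + 2·3 = 36.
M has the best ratio (10/9) and is taken to its limit of 3; remaining capacity is filled optimally with the others.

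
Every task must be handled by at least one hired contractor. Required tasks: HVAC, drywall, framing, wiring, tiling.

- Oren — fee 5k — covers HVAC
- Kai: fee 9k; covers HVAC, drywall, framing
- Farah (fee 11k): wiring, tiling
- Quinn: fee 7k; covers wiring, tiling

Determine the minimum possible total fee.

16

Choose Kai and Quinn: together they cover HVAC, drywall, framing, wiring, tiling — every task.
Total fee: 9 + 7 = 16.
No cover costs less than 16.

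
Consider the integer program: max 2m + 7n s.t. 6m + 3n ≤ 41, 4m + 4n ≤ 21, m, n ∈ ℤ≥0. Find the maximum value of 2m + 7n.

The continuous relaxation peaks at (0, 5.25) with value 36.75; rounding to a feasible lattice point costs some objective.
(m,n)=(0,5): 6·0+3·5=15≤41, 4·0+4·5=20≤21, objective 35.
(m,n)=(1,4): 6·1+3·4=18≤41, 4·1+4·4=20≤21, objective 30.
(m,n)=(0,4): 6·0+3·4=12≤41, 4·0+4·4=16≤21, objective 28.
The best lattice point is (0,5), giving 35.

35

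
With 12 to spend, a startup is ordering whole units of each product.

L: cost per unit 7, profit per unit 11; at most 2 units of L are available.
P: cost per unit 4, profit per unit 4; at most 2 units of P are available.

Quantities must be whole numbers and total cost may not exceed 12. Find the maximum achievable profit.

15

L has the best ratio (11/7); taking only L gives at most 1×11 = 11 (stopped by the cost limit).
Mixing does better — 1×L and 1×P: cost 11 ≤ 12, profit 1·11 + 1·4 = 15.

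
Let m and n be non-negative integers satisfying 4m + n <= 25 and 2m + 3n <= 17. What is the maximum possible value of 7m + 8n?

Relaxing integrality, the LP optimum is 55.00 at (m,n) = (5.8, 1.8), which is not an integer point.
(m,n)=(4,3): 4·4+1·3=19≤25, 2·4+3·3=17≤17, objective 52.
(m,n)=(5,2): 4·5+1·2=22≤25, 2·5+3·2=16≤17, objective 51.
No feasible integer point exceeds 52.

52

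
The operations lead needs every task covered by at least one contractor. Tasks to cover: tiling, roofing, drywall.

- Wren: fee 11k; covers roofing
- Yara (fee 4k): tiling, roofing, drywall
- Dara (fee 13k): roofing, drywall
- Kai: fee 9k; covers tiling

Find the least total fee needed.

4

Yara alone covers tiling, roofing, drywall — every task.
Total fee: 4.
No cover costs less than 4.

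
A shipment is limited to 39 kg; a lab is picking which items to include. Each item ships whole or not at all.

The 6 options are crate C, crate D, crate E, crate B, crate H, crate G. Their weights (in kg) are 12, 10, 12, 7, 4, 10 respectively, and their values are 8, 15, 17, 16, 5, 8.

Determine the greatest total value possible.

56

Take crate D, crate E, crate B, and crate G: weight 10 + 12 + 7 + 10 = 39 ≤ 39, value 15 + 17 + 16 + 8 = 56.
No other feasible combination does better.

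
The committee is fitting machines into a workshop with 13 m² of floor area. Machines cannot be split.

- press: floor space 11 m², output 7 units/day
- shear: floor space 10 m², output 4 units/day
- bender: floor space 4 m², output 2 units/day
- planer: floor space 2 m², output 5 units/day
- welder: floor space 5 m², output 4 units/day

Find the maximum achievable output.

press + planer: floor space 11 + 2 = 13 ≤ 13, output 7 + 5 = 12.
bender + planer + welder: floor space 4 + 2 + 5 = 11 ≤ 13, output 2 + 5 + 4 = 11.
Best is press and planer with total output 12.

12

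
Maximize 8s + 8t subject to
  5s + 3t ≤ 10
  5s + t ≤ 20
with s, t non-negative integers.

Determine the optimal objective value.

24

The continuous relaxation peaks at (0, 3.33) with value 26.67; rounding to a feasible lattice point costs some objective.
(s,t)=(0,3) is feasible, giving 24.
(s,t)=(0,2) is feasible, giving 16.
The best lattice point is (0,3), giving 24.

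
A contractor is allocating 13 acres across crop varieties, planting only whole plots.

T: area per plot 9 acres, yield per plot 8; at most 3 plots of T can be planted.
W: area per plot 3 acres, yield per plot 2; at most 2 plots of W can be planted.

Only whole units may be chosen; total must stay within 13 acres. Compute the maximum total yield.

10

T has the best ratio (8/9); taking only T gives at most 1×8 = 8 (stopped by the area limit).
Mixing does better — 1×T and 1×W: area 12 ≤ 13, yield 1·8 + 1·2 = 10.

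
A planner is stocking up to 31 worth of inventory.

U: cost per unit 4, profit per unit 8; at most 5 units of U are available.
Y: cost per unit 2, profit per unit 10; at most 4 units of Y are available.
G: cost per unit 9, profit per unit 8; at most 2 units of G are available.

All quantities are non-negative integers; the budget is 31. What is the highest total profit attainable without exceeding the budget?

80

This is a bounded integer knapsack.
Y has the best ratio (10/2); taking only Y gives at most 4×10 = 40 (stopped by the supply cap of 4).
Mixing does better — 5×U and 4×Y: cost 28 ≤ 31, profit 5·8 + 4·10 = 80.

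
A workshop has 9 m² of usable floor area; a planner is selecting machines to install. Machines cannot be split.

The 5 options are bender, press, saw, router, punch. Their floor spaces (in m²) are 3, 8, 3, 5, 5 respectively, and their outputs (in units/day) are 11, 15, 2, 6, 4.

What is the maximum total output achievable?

press: floor space 8 ≤ 9, output 15.
bender + router: floor space 3 + 5 = 8 ≤ 9, output 11 + 6 = 17.
Best is bender and router with total output 17.

17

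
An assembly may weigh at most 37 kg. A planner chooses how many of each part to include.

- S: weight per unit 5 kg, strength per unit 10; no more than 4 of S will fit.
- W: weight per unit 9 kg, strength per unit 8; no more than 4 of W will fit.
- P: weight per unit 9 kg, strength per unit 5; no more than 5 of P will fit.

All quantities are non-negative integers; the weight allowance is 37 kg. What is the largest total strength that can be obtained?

4×S and 1×W: weight 29 ≤ 37, strength 4·10 + 1·8 = 48.
3×S and 2×W: weight 33 ≤ 37, strength 3·10 + 2·8 = 46.
Best is 48.

48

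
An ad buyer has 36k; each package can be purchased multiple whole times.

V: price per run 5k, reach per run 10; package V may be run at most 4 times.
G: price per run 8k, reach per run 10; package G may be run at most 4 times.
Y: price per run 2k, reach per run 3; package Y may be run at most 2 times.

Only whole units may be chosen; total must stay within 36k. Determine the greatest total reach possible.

This is a bounded integer knapsack.
V has the best ratio (10/5); taking only V gives at most 4×10 = 40 (stopped by the supply cap of 4).
Mixing does better — 4×V and 2×G: price 36 ≤ 36, reach 4·10 + 2·10 = 60.

60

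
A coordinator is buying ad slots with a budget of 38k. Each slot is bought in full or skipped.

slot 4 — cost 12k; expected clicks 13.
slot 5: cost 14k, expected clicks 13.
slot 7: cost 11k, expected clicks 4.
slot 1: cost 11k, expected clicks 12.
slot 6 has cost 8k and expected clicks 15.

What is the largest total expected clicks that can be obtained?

41

This is an integer program with binary decision variables.
Allowing fractional choices, the relaxed optimum would be about 46.5, but ad slots are indivisible.
slot 4 + slot 5 + slot 6: cost 12 + 14 + 8 = 34 ≤ 38, expected clicks 13 + 13 + 15 = 41.
slot 4 + slot 1 + slot 6: cost 12 + 11 + 8 = 31 ≤ 38, expected clicks 13 + 12 + 15 = 40.
Best is slot 4, slot 5, and slot 6 with total expected clicks 41.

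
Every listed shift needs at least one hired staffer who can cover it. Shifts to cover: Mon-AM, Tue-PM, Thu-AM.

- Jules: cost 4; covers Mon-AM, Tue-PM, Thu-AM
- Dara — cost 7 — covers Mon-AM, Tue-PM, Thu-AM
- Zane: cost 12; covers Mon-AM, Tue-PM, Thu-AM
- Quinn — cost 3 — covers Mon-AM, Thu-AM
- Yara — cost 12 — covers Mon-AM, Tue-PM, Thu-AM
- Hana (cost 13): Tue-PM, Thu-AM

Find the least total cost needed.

This is a weighted set-cover instance.
Jules alone covers Mon-AM, Tue-PM, Thu-AM — every shift.
Total cost: 4.
No cover costs less than 4.

4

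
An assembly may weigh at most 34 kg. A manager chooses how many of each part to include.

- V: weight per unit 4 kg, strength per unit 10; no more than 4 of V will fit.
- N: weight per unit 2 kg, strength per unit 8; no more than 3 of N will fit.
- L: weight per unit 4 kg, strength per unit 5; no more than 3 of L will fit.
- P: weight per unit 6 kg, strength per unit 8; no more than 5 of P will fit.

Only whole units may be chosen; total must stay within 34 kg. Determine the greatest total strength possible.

Take 4×V, 3×N, and 2×P: weight 34 ≤ 34, strength 4·10 + 3·8 + 2·8 = 80.
N has the best ratio (8/2) and is taken to its limit of 3; remaining capacity is filled optimally with the others.

80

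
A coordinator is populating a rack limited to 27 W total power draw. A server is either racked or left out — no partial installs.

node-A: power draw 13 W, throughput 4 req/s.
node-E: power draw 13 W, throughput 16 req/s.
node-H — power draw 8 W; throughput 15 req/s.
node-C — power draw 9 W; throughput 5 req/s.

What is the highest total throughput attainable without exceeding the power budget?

31

This is an integer program with binary decision variables.
node-E + node-C: power draw 13 + 9 = 22 ≤ 27, throughput 16 + 5 = 21.
node-E + node-H: power draw 13 + 8 = 21 ≤ 27, throughput 16 + 15 = 31.
Best is node-E and node-H with total throughput 31.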